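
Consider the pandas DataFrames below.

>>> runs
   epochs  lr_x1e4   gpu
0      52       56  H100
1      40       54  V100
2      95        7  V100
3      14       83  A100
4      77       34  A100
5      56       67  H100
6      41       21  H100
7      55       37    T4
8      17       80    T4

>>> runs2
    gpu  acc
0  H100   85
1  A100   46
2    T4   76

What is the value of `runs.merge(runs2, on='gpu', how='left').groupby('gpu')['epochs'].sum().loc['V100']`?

merge on 'gpu' (how='left') → 9 rows:
   epochs  lr_x1e4   gpu   acc
0      52       56  H100  85.0
1      40       54  V100   NaN
2      95        7  V100   NaN
3      14       83  A100  46.0
4      77       34  A100  46.0
5      56       67  H100  85.0
6      41       21  H100  85.0
7      55       37    T4  76.0
8      17       80    T4  76.0
group by gpu, sum of epochs:
gpu
A100     91
H100    149
T4       72
V100    135
Name: epochs, dtype: int64
Reading off the value at index 'V100', we get 135.

135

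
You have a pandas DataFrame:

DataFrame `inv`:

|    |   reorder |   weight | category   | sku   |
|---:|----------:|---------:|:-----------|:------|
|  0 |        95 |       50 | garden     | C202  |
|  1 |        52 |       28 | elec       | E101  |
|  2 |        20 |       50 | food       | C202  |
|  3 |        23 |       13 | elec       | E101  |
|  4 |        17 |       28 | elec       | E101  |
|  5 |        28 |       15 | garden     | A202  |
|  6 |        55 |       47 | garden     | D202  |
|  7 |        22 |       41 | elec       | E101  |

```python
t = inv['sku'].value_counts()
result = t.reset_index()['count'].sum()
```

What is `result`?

8

value_counts of sku:
sku
E101    4
C202    2
A202    1
D202    1
Name: count, dtype: int64
reset_index():
    sku  count
0  E101      4
1  C202      2
2  A202      1
3  D202      1
Finally, sum of column 'count' = 8.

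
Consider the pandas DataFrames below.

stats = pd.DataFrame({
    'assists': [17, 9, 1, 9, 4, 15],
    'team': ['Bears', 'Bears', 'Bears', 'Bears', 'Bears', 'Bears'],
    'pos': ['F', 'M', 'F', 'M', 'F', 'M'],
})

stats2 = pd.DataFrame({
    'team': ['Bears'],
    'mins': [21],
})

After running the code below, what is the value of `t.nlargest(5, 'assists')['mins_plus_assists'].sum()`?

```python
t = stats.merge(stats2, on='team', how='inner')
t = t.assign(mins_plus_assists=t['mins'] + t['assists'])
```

merge on 'team' (how='inner') → 6 rows:
   assists   team pos  mins
0       17  Bears   F    21
1        9  Bears   M    21
2        1  Bears   F    21
3        9  Bears   M    21
4        4  Bears   F    21
5       15  Bears   M    21
add column mins_plus_assists = t['mins'] + t['assists']:
   assists   team pos  mins  mins_plus_assists
0       17  Bears   F    21                 38
1        9  Bears   M    21                 30
2        1  Bears   F    21                 22
3        9  Bears   M    21                 30
4        4  Bears   F    21                 25
5       15  Bears   M    21                 36
take 5 rows with largest assists:
   assists   team pos  mins  mins_plus_assists
0       17  Bears   F    21                 38
5       15  Bears   M    21                 36
1        9  Bears   M    21                 30
3        9  Bears   M    21                 30
4        4  Bears   F    21                 25

159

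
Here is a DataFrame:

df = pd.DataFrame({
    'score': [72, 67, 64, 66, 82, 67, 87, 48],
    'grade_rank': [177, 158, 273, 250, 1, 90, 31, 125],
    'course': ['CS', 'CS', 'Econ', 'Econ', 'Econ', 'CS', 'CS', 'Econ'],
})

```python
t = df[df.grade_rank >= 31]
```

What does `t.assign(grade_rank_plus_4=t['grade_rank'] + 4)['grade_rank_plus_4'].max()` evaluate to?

277

filter rows where grade_rank >= 31:
   score  grade_rank course
0     72         177     CS
1     67         158     CS
2     64         273   Econ
3     66         250   Econ
5     67          90     CS
6     87          31     CS
7     48         125   Econ
add column grade_rank_plus_4 = t['grade_rank'] + 4:
   score  grade_rank course  grade_rank_plus_4
0     72         177     CS                181
1     67         158     CS                162
2     64         273   Econ                277
3     66         250   Econ                254
5     67          90     CS                 94
6     87          31     CS                 35
7     48         125   Econ                129
Finally, max of column 'grade_rank_plus_4' = 277.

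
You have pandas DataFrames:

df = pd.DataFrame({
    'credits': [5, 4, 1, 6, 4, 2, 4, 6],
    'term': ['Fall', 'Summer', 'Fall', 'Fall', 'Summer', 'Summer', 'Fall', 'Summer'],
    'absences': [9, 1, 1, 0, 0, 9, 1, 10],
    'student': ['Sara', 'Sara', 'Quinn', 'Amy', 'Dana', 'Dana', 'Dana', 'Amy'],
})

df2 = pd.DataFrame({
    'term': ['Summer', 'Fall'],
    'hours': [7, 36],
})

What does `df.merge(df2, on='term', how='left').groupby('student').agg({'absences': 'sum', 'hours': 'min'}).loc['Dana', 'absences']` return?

merge on 'term' (how='left') → 8 rows:
   credits    term  absences student  hours
0        5    Fall         9    Sara     36
1        4  Summer         1    Sara      7
2        1    Fall         1   Quinn     36
3        6    Fall         0     Amy     36
4        4  Summer         0    Dana      7
5        2  Summer         9    Dana      7
6        4    Fall         1    Dana     36
7        6  Summer        10     Amy      7
group by student: sum(absences), min(hours):
         absences  hours
student                 
Amy            10      7
Dana           10      7
Quinn           1     36
Sara           10      7
Reading off the value at row 'Dana', column 'absences', we get 10.

10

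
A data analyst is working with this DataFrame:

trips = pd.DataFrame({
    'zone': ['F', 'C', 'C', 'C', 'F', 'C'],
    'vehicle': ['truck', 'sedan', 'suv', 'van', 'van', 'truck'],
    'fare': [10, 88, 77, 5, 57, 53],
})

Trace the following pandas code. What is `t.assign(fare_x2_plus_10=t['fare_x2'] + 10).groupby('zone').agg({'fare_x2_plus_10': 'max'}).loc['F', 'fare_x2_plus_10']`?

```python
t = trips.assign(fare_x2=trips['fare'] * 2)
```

add column fare_x2 = trips['fare'] * 2:
  zone vehicle  fare  fare_x2
0    F   truck    10       20
1    C   sedan    88      176
2    C     suv    77      154
3    C     van     5       10
4    F     van    57      114
5    C   truck    53      106
add column fare_x2_plus_10 = t['fare_x2'] + 10:
  zone vehicle  fare  fare_x2  fare_x2_plus_10
0    F   truck    10       20               30
1    C   sedan    88      176              186
2    C     suv    77      154              164
3    C     van     5       10               20
4    F     van    57      114              124
5    C   truck    53      106              116
group by zone, max of fare_x2_plus_10:
      fare_x2_plus_10
zone                 
C                 186
F                 124
So loc['F', 'fare_x2_plus_10'] = 124.

124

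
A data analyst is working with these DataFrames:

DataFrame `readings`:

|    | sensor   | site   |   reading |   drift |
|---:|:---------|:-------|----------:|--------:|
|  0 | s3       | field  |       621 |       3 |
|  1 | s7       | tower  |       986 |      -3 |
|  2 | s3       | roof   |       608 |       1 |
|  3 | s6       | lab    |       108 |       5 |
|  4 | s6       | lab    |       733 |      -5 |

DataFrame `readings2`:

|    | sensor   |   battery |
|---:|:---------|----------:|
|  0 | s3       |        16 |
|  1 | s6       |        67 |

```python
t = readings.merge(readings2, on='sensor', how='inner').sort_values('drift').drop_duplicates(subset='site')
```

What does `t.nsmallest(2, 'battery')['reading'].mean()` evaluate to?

merge on 'sensor' (how='inner') → 4 rows:
  sensor   site  reading  drift  battery
0     s3  field      621      3       16
1     s3   roof      608      1       16
2     s6    lab      108      5       67
3     s6    lab      733     -5       67
sort by drift:
  sensor   site  reading  drift  battery
3     s6    lab      733     -5       67
1     s3   roof      608      1       16
0     s3  field      621      3       16
2     s6    lab      108      5       67
drop duplicate site (keep=first):
  sensor   site  reading  drift  battery
3     s6    lab      733     -5       67
1     s3   roof      608      1       16
0     s3  field      621      3       16
take 2 rows with smallest battery:
  sensor   site  reading  drift  battery
1     s3   roof      608      1       16
0     s3  field      621      3       16
Reading off the mean of column 'reading', we get 614.5.

614.5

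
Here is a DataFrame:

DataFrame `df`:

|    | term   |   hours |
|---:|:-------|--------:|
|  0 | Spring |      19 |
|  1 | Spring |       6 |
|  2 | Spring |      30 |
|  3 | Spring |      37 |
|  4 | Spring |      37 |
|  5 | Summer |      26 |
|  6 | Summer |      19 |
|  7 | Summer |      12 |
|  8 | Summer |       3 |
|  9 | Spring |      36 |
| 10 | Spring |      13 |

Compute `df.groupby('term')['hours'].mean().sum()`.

40.4285714286

group by term, mean of hours:
term
Spring    25.428571
Summer    15.000000
Name: hours, dtype: float64
sum of the resulting series → 40.4285714286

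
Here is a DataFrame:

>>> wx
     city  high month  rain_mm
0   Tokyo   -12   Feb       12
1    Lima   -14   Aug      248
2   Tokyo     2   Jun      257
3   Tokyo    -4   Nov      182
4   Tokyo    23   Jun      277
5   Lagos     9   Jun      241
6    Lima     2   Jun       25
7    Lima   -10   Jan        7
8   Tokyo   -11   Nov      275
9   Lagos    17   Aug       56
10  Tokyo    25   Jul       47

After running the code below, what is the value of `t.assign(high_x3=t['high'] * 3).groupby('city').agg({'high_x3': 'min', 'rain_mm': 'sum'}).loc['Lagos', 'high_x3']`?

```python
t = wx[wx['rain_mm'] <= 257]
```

27

filter rows where rain_mm <= 257:
     city  high month  rain_mm
0   Tokyo   -12   Feb       12
1    Lima   -14   Aug      248
2   Tokyo     2   Jun      257
3   Tokyo    -4   Nov      182
5   Lagos     9   Jun      241
6    Lima     2   Jun       25
7    Lima   -10   Jan        7
9   Lagos    17   Aug       56
10  Tokyo    25   Jul       47
add column high_x3 = t['high'] * 3:
     city  high month  rain_mm  high_x3
0   Tokyo   -12   Feb       12      -36
1    Lima   -14   Aug      248      -42
2   Tokyo     2   Jun      257        6
3   Tokyo    -4   Nov      182      -12
5   Lagos     9   Jun      241       27
6    Lima     2   Jun       25        6
7    Lima   -10   Jan        7      -30
9   Lagos    17   Aug       56       51
10  Tokyo    25   Jul       47       75
group by city: min(high_x3), sum(rain_mm):
       high_x3  rain_mm
city                   
Lagos       27      297
Lima       -42      280
Tokyo      -36      498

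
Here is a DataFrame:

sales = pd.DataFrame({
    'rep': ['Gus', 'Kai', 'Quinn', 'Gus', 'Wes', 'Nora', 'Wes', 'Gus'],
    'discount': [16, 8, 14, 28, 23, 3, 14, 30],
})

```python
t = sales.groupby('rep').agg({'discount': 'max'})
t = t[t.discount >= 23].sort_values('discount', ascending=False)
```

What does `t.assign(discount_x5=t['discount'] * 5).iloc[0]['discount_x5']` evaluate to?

150

group by rep, max of discount:
       discount
rep            
Gus          30
Kai           8
Nora          3
Quinn        14
Wes          23
filter rows where discount >= 23:
     discount
rep          
Gus        30
Wes        23
sort by discount descending:
     discount
rep          
Gus        30
Wes        23
add column discount_x5 = t['discount'] * 5:
     discount  discount_x5
rep                       
Gus        30          150
Wes        23          115
value at position 0, column 'discount_x5' → 150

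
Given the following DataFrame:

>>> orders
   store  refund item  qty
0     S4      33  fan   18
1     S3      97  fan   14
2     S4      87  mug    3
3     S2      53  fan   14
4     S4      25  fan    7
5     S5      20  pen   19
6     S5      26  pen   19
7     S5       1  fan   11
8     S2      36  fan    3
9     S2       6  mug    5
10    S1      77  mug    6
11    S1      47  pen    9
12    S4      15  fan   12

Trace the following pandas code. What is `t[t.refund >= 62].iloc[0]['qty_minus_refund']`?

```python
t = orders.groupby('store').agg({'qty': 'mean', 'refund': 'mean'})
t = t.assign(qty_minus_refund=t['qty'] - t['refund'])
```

group by store: mean(qty), mean(refund):
             qty     refund
store                      
S1      7.500000  62.000000
S2      7.333333  31.666667
S3     14.000000  97.000000
S4     10.000000  40.000000
S5     16.333333  15.666667
add column qty_minus_refund = t['qty'] - t['refund']:
             qty     refund  qty_minus_refund
store                                        
S1      7.500000  62.000000        -54.500000
S2      7.333333  31.666667        -24.333333
S3     14.000000  97.000000        -83.000000
S4     10.000000  40.000000        -30.000000
S5     16.333333  15.666667          0.666667
filter rows where refund >= 62:
        qty  refund  qty_minus_refund
store                                
S1      7.5    62.0             -54.5
S3     14.0    97.0             -83.0
value at position 0, column 'qty_minus_refund' → -54.5

-54.5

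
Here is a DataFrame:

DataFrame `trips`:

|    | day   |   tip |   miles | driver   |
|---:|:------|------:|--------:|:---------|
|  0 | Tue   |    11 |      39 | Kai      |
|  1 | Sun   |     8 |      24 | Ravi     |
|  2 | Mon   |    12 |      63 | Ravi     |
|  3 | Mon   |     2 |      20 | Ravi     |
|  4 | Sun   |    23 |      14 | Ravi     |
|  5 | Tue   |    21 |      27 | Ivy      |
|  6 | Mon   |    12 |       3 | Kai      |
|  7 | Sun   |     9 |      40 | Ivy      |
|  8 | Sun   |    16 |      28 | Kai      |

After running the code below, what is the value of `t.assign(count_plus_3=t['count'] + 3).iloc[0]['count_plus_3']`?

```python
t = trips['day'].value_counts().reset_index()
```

7

value_counts of day:
day
Sun    4
Mon    3
Tue    2
Name: count, dtype: int64
reset_index():
   day  count
0  Sun      4
1  Mon      3
2  Tue      2
add column count_plus_3 = t['count'] + 3:
   day  count  count_plus_3
0  Sun      4             7
1  Mon      3             6
2  Tue      2             5
Hence 7.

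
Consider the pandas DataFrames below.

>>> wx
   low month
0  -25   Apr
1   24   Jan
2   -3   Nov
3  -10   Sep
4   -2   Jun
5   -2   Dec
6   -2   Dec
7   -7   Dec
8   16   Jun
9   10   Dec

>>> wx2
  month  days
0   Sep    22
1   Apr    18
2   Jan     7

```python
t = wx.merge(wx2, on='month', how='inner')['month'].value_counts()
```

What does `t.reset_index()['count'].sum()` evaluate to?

merge on 'month' (how='inner') → 3 rows:
   low month  days
0  -25   Apr    18
1   24   Jan     7
2  -10   Sep    22
value_counts of month:
month
Apr    1
Jan    1
Sep    1
Name: count, dtype: int64
reset_index():
  month  count
0   Apr      1
1   Jan      1
2   Sep      1

3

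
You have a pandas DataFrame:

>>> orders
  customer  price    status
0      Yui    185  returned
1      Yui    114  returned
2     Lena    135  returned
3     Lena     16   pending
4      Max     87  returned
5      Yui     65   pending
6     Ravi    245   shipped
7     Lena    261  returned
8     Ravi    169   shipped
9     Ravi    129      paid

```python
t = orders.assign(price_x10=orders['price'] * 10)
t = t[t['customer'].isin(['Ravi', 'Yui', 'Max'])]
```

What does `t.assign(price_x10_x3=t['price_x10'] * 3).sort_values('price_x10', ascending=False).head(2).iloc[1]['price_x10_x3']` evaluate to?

add column price_x10 = orders['price'] * 10:
  customer  price    status  price_x10
0      Yui    185  returned       1850
1      Yui    114  returned       1140
2     Lena    135  returned       1350
3     Lena     16   pending        160
4      Max     87  returned        870
5      Yui     65   pending        650
6     Ravi    245   shipped       2450
7     Lena    261  returned       2610
8     Ravi    169   shipped       1690
9     Ravi    129      paid       1290
filter rows where customer in ['Ravi', 'Yui', 'Max']:
  customer  price    status  price_x10
0      Yui    185  returned       1850
1      Yui    114  returned       1140
4      Max     87  returned        870
5      Yui     65   pending        650
6     Ravi    245   shipped       2450
8     Ravi    169   shipped       1690
9     Ravi    129      paid       1290
add column price_x10_x3 = t['price_x10'] * 3:
  customer  price    status  price_x10  price_x10_x3
0      Yui    185  returned       1850          5550
1      Yui    114  returned       1140          3420
4      Max     87  returned        870          2610
5      Yui     65   pending        650          1950
6     Ravi    245   shipped       2450          7350
8     Ravi    169   shipped       1690          5070
9     Ravi    129      paid       1290          3870
sort by price_x10 descending:
  customer  price    status  price_x10  price_x10_x3
6     Ravi    245   shipped       2450          7350
0      Yui    185  returned       1850          5550
8     Ravi    169   shipped       1690          5070
9     Ravi    129      paid       1290          3870
1      Yui    114  returned       1140          3420
4      Max     87  returned        870          2610
5      Yui     65   pending        650          1950
take first 2 rows:
  customer  price    status  price_x10  price_x10_x3
6     Ravi    245   shipped       2450          7350
0      Yui    185  returned       1850          5550

5550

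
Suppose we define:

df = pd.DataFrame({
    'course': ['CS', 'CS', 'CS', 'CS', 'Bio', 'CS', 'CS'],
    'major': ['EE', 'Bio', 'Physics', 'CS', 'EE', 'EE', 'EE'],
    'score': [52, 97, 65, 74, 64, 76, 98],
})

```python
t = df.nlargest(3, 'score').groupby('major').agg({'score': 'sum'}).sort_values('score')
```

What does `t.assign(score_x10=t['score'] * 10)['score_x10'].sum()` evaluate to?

2710

take 3 rows with largest score:
  course major  score
6     CS    EE     98
1     CS   Bio     97
5     CS    EE     76
group by major, sum of score:
       score
major       
Bio       97
EE       174
sort by score:
       score
major       
Bio       97
EE       174
add column score_x10 = t['score'] * 10:
       score  score_x10
major                  
Bio       97        970
EE       174       1740
Finally, sum of column 'score_x10' = 2710.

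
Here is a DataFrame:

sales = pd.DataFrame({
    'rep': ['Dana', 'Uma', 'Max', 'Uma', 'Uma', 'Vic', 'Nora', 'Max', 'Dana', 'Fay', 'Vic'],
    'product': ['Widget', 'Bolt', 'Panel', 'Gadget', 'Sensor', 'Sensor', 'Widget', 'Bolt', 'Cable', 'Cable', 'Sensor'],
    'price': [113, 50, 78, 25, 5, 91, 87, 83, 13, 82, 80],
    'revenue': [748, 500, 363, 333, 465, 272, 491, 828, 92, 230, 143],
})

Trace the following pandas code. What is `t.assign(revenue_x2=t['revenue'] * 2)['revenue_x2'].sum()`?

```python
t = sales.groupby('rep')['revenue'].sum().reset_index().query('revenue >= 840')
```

6658

group by rep, sum of revenue:
rep
Dana     840
Fay      230
Max     1191
Nora     491
Uma     1298
Vic      415
Name: revenue, dtype: int64
reset_index():
    rep  revenue
0  Dana      840
1   Fay      230
2   Max     1191
3  Nora      491
4   Uma     1298
5   Vic      415
filter rows where revenue >= 840:
    rep  revenue
0  Dana      840
2   Max     1191
4   Uma     1298
add column revenue_x2 = t['revenue'] * 2:
    rep  revenue  revenue_x2
0  Dana      840        1680
2   Max     1191        2382
4   Uma     1298        2596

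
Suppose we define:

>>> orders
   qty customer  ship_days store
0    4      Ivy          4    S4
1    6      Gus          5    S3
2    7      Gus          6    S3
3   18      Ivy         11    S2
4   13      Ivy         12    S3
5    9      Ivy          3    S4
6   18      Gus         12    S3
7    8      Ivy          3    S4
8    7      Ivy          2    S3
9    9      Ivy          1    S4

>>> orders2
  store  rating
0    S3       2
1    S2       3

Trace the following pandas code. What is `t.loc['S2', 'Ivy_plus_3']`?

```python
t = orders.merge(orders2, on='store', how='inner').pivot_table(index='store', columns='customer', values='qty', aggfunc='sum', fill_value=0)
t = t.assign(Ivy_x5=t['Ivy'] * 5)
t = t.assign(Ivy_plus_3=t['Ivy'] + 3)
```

merge on 'store' (how='inner') → 6 rows:
   qty customer  ship_days store  rating
0    6      Gus          5    S3       2
1    7      Gus          6    S3       2
2   18      Ivy         11    S2       3
3   13      Ivy         12    S3       2
4   18      Gus         12    S3       2
5    7      Ivy          2    S3       2
pivot: rows=store, cols=customer, sum(qty):
customer  Gus  Ivy
store             
S2          0   18
S3         31   20
add column Ivy_x5 = t['Ivy'] * 5:
customer  Gus  Ivy  Ivy_x5
store                     
S2          0   18      90
S3         31   20     100
add column Ivy_plus_3 = t['Ivy'] + 3:
customer  Gus  Ivy  Ivy_x5  Ivy_plus_3
store                                 
S2          0   18      90          21
S3         31   20     100          23
So loc['S2', 'Ivy_plus_3'] = 21.

21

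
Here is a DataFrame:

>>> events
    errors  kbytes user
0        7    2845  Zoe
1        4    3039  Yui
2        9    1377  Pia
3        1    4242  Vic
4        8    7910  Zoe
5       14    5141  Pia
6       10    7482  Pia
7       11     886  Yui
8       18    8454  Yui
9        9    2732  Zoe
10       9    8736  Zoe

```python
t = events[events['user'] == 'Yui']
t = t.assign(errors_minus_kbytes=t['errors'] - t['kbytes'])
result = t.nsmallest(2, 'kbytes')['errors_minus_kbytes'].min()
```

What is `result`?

-3035

filter rows where user == 'Yui':
   errors  kbytes user
1       4    3039  Yui
7      11     886  Yui
8      18    8454  Yui
add column errors_minus_kbytes = t['errors'] - t['kbytes']:
   errors  kbytes user  errors_minus_kbytes
1       4    3039  Yui                -3035
7      11     886  Yui                 -875
8      18    8454  Yui                -8436
take 2 rows with smallest kbytes:
   errors  kbytes user  errors_minus_kbytes
7      11     886  Yui                 -875
1       4    3039  Yui                -3035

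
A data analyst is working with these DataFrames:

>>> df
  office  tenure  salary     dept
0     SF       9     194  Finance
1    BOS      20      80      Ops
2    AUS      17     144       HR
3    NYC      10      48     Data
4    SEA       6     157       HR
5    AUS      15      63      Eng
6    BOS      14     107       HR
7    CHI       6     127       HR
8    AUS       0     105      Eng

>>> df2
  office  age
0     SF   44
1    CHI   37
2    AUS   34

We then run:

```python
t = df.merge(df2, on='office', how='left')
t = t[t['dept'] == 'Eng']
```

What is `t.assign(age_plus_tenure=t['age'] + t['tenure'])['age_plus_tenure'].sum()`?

83.0

merge on 'office' (how='left') → 9 rows:
  office  tenure  salary     dept   age
0     SF       9     194  Finance  44.0
1    BOS      20      80      Ops   NaN
2    AUS      17     144       HR  34.0
3    NYC      10      48     Data   NaN
4    SEA       6     157       HR   NaN
5    AUS      15      63      Eng  34.0
6    BOS      14     107       HR   NaN
7    CHI       6     127       HR  37.0
8    AUS       0     105      Eng  34.0
filter rows where dept == 'Eng':
  office  tenure  salary dept   age
5    AUS      15      63  Eng  34.0
8    AUS       0     105  Eng  34.0
add column age_plus_tenure = t['age'] + t['tenure']:
  office  tenure  salary dept   age  age_plus_tenure
5    AUS      15      63  Eng  34.0             49.0
8    AUS       0     105  Eng  34.0             34.0
So sum() = 83.0.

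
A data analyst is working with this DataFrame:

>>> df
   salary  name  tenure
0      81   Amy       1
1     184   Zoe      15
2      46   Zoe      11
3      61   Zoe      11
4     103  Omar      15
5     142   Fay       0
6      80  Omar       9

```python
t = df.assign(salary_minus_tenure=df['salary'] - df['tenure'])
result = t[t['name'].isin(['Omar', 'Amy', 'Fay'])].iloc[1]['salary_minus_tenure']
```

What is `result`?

88

add column salary_minus_tenure = df['salary'] - df['tenure']:
   salary  name  tenure  salary_minus_tenure
0      81   Amy       1                   80
1     184   Zoe      15                  169
2      46   Zoe      11                   35
3      61   Zoe      11                   50
4     103  Omar      15                   88
5     142   Fay       0                  142
6      80  Omar       9                   71
filter rows where name in ['Omar', 'Amy', 'Fay']:
   salary  name  tenure  salary_minus_tenure
0      81   Amy       1                   80
4     103  Omar      15                   88
5     142   Fay       0                  142
6      80  Omar       9                   71
value at position 1, column 'salary_minus_tenure' → 88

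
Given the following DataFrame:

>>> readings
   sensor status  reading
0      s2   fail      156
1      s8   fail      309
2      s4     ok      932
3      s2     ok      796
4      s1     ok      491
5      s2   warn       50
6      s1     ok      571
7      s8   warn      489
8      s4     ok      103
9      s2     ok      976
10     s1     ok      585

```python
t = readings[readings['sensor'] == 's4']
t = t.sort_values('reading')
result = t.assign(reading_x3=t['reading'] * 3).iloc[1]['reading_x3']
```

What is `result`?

2796

filter rows where sensor == 's4':
  sensor status  reading
2     s4     ok      932
8     s4     ok      103
sort by reading:
  sensor status  reading
8     s4     ok      103
2     s4     ok      932
add column reading_x3 = t['reading'] * 3:
  sensor status  reading  reading_x3
8     s4     ok      103         309
2     s4     ok      932        2796
Hence 2796.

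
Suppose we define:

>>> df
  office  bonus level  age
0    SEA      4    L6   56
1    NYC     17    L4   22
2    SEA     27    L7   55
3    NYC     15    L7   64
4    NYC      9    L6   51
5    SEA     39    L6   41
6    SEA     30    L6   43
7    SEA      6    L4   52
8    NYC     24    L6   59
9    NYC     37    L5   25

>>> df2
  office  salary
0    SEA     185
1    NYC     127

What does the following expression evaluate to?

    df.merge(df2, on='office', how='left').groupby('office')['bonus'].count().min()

merge on 'office' (how='left') → 10 rows:
  office  bonus level  age  salary
0    SEA      4    L6   56     185
1    NYC     17    L4   22     127
2    SEA     27    L7   55     185
3    NYC     15    L7   64     127
4    NYC      9    L6   51     127
5    SEA     39    L6   41     185
6    SEA     30    L6   43     185
7    SEA      6    L4   52     185
8    NYC     24    L6   59     127
9    NYC     37    L5   25     127
group by office, count of bonus:
office
NYC    5
SEA    5
Name: bonus, dtype: int64
Reading off the min of the resulting series, we get 5.

5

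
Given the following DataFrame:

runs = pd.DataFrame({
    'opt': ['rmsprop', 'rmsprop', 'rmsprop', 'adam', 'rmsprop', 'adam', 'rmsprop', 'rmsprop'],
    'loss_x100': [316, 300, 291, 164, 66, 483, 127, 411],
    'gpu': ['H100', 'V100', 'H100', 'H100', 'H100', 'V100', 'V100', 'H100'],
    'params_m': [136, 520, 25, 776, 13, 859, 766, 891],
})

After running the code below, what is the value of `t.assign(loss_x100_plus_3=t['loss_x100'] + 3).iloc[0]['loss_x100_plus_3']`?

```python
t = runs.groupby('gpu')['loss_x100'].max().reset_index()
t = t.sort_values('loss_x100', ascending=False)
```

group by gpu, max of loss_x100:
gpu
H100    411
V100    483
Name: loss_x100, dtype: int64
reset_index():
    gpu  loss_x100
0  H100        411
1  V100        483
sort by loss_x100 descending:
    gpu  loss_x100
1  V100        483
0  H100        411
add column loss_x100_plus_3 = t['loss_x100'] + 3:
    gpu  loss_x100  loss_x100_plus_3
1  V100        483               486
0  H100        411               414
Reading off the value at position 0, column 'loss_x100_plus_3', we get 486.

486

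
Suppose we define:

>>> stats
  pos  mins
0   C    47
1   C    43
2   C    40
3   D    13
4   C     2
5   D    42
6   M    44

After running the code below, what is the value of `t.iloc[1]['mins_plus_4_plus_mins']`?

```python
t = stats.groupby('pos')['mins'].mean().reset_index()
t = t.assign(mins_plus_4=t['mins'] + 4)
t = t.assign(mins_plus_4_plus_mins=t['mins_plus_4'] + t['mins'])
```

59.0

group by pos, mean of mins:
pos
C    33.0
D    27.5
M    44.0
Name: mins, dtype: float64
reset_index():
  pos  mins
0   C  33.0
1   D  27.5
2   M  44.0
add column mins_plus_4 = t['mins'] + 4:
  pos  mins  mins_plus_4
0   C  33.0         37.0
1   D  27.5         31.5
2   M  44.0         48.0
add column mins_plus_4_plus_mins = t['mins_plus_4'] + t['mins']:
  pos  mins  mins_plus_4  mins_plus_4_plus_mins
0   C  33.0         37.0                   70.0
1   D  27.5         31.5                   59.0
2   M  44.0         48.0                   92.0
The value at position 1, column 'mins_plus_4_plus_mins' is 59.0.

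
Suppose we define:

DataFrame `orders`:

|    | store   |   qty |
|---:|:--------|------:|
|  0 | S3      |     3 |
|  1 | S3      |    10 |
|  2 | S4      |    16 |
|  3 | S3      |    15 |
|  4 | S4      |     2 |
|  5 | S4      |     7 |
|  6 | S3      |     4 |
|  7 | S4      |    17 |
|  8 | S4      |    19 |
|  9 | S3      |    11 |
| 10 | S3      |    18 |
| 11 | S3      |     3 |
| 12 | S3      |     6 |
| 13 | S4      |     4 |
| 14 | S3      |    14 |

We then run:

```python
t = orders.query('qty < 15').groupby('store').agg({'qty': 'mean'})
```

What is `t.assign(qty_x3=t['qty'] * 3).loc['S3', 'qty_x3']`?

21.8571428571

filter rows where qty < 15:
   store  qty
0     S3    3
1     S3   10
4     S4    2
5     S4    7
6     S3    4
9     S3   11
11    S3    3
12    S3    6
13    S4    4
14    S3   14
group by store, mean of qty:
            qty
store          
S3     7.285714
S4     4.333333
add column qty_x3 = t['qty'] * 3:
            qty     qty_x3
store                     
S3     7.285714  21.857143
S4     4.333333  13.000000
So loc['S3', 'qty_x3'] = 21.8571428571.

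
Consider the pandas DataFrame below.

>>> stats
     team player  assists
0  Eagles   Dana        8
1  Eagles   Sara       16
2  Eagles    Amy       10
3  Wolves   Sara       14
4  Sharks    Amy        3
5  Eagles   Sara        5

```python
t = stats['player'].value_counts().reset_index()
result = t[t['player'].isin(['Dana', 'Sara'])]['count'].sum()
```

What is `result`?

4

value_counts of player:
player
Sara    3
Amy     2
Dana    1
Name: count, dtype: int64
reset_index():
  player  count
0   Sara      3
1    Amy      2
2   Dana      1
filter rows where player in ['Dana', 'Sara']:
  player  count
0   Sara      3
2   Dana      1
Hence 4.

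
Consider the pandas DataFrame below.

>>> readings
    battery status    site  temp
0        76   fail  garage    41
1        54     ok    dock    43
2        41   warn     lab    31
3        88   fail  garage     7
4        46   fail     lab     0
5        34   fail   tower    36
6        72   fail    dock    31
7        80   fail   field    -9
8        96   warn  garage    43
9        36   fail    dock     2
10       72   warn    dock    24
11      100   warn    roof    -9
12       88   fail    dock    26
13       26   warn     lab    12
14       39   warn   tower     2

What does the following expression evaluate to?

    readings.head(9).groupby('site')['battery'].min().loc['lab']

take first 9 rows:
   battery status    site  temp
0       76   fail  garage    41
1       54     ok    dock    43
2       41   warn     lab    31
3       88   fail  garage     7
4       46   fail     lab     0
5       34   fail   tower    36
6       72   fail    dock    31
7       80   fail   field    -9
8       96   warn  garage    43
group by site, min of battery:
site
dock      54
field     80
garage    76
lab       41
tower     34
Name: battery, dtype: int64
The value at index 'lab' is 41.

41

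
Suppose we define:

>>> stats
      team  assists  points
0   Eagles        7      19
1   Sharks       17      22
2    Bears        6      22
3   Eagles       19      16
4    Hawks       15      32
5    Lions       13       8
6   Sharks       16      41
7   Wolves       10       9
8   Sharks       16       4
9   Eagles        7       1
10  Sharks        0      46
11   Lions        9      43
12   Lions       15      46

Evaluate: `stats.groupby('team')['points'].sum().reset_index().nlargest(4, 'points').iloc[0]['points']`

group by team, sum of points:
team
Bears      22
Eagles     36
Hawks      32
Lions      97
Sharks    113
Wolves      9
Name: points, dtype: int64
reset_index():
     team  points
0   Bears      22
1  Eagles      36
2   Hawks      32
3   Lions      97
4  Sharks     113
5  Wolves       9
take 4 rows with largest points:
     team  points
4  Sharks     113
3   Lions      97
1  Eagles      36
2   Hawks      32

113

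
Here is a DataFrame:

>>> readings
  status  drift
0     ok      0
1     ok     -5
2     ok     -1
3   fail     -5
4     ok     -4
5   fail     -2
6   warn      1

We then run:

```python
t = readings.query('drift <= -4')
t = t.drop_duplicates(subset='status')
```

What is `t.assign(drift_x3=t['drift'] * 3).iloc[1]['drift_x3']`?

-15

filter rows where drift <= -4:
  status  drift
1     ok     -5
3   fail     -5
4     ok     -4
drop duplicate status (keep=first):
  status  drift
1     ok     -5
3   fail     -5
add column drift_x3 = t['drift'] * 3:
  status  drift  drift_x3
1     ok     -5       -15
3   fail     -5       -15
The value at position 1, column 'drift_x3' is -15.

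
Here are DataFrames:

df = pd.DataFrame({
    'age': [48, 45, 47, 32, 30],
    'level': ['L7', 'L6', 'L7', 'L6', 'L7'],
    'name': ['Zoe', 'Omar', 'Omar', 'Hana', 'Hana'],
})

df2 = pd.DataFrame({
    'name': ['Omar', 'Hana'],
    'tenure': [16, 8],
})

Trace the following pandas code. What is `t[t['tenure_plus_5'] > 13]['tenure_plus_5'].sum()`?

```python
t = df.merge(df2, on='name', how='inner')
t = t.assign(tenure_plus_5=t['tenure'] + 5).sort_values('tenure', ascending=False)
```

42

merge on 'name' (how='inner') → 4 rows:
   age level  name  tenure
0   45    L6  Omar      16
1   47    L7  Omar      16
2   32    L6  Hana       8
3   30    L7  Hana       8
add column tenure_plus_5 = t['tenure'] + 5:
   age level  name  tenure  tenure_plus_5
0   45    L6  Omar      16             21
1   47    L7  Omar      16             21
2   32    L6  Hana       8             13
3   30    L7  Hana       8             13
sort by tenure descending:
   age level  name  tenure  tenure_plus_5
0   45    L6  Omar      16             21
1   47    L7  Omar      16             21
2   32    L6  Hana       8             13
3   30    L7  Hana       8             13
filter rows where tenure_plus_5 > 13:
   age level  name  tenure  tenure_plus_5
0   45    L6  Omar      16             21
1   47    L7  Omar      16             21
sum of column 'tenure_plus_5' → 42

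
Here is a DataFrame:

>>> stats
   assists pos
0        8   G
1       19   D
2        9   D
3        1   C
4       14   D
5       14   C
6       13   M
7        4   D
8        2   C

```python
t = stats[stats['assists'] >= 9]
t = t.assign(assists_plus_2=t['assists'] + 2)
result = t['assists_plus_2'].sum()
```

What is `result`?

filter rows where assists >= 9:
   assists pos
1       19   D
2        9   D
4       14   D
5       14   C
6       13   M
add column assists_plus_2 = t['assists'] + 2:
   assists pos  assists_plus_2
1       19   D              21
2        9   D              11
4       14   D              16
5       14   C              16
6       13   M              15
Taking the sum of column 'assists_plus_2' gives 79.

79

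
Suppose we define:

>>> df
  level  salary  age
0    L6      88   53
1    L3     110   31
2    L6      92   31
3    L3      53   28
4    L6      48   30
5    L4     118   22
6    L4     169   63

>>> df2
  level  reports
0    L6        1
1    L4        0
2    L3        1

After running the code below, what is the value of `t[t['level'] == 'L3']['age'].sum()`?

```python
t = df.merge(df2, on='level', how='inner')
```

59

merge on 'level' (how='inner') → 7 rows:
  level  salary  age  reports
0    L6      88   53        1
1    L3     110   31        1
2    L6      92   31        1
3    L3      53   28        1
4    L6      48   30        1
5    L4     118   22        0
6    L4     169   63        0
filter rows where level == 'L3':
  level  salary  age  reports
1    L3     110   31        1
3    L3      53   28        1
So sum() = 59.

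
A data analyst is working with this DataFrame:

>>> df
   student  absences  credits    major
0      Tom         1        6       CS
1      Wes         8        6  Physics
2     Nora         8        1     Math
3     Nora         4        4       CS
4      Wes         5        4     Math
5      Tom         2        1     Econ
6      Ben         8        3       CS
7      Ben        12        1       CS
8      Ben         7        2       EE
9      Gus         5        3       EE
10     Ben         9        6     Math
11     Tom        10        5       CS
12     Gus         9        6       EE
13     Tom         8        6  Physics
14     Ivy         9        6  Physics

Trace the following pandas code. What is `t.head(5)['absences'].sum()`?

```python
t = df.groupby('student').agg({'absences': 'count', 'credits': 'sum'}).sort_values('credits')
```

group by student: count(absences), sum(credits):
         absences  credits
student                   
Ben             4       12
Gus             2        9
Ivy             1        6
Nora            2        5
Tom             4       18
Wes             2       10
sort by credits:
         absences  credits
student                   
Nora            2        5
Ivy             1        6
Gus             2        9
Wes             2       10
Ben             4       12
Tom             4       18
take first 5 rows:
         absences  credits
student                   
Nora            2        5
Ivy             1        6
Gus             2        9
Wes             2       10
Ben             4       12
Finally, sum of column 'absences' = 11.

11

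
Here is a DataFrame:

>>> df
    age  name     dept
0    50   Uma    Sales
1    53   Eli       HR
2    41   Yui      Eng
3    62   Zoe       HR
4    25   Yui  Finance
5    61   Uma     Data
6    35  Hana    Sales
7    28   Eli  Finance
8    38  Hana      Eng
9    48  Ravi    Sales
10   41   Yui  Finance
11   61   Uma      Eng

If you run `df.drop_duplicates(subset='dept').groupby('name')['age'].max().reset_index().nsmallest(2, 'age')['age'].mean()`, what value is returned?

47.0

drop duplicate dept (keep=first):
   age name     dept
0   50  Uma    Sales
1   53  Eli       HR
2   41  Yui      Eng
4   25  Yui  Finance
5   61  Uma     Data
group by name, max of age:
name
Eli    53
Uma    61
Yui    41
Name: age, dtype: int64
reset_index():
  name  age
0  Eli   53
1  Uma   61
2  Yui   41
take 2 rows with smallest age:
  name  age
2  Yui   41
0  Eli   53
Reading off the mean of column 'age', we get 47.0.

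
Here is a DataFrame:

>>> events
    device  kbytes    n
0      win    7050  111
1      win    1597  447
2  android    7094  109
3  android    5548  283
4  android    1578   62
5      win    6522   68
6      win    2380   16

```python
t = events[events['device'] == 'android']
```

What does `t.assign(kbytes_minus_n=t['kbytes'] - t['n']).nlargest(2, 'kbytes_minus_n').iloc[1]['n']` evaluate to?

283

filter rows where device == 'android':
    device  kbytes    n
2  android    7094  109
3  android    5548  283
4  android    1578   62
add column kbytes_minus_n = t['kbytes'] - t['n']:
    device  kbytes    n  kbytes_minus_n
2  android    7094  109            6985
3  android    5548  283            5265
4  android    1578   62            1516
take 2 rows with largest kbytes_minus_n:
    device  kbytes    n  kbytes_minus_n
2  android    7094  109            6985
3  android    5548  283            5265
Taking the value at position 1, column 'n' gives 283.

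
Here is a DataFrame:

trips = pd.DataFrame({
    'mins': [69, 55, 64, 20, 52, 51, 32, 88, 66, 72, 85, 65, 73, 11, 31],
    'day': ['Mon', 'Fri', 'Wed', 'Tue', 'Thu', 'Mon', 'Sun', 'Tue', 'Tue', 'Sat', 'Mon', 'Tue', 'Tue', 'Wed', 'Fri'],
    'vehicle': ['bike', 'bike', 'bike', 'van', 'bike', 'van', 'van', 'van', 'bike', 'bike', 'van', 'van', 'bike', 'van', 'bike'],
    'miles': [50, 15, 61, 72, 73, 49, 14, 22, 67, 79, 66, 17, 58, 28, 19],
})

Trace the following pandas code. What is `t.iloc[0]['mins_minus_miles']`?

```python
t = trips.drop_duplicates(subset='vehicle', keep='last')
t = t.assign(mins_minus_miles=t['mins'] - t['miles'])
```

drop duplicate vehicle (keep=last):
    mins  day vehicle  miles
13    11  Wed     van     28
14    31  Fri    bike     19
add column mins_minus_miles = t['mins'] - t['miles']:
    mins  day vehicle  miles  mins_minus_miles
13    11  Wed     van     28               -17
14    31  Fri    bike     19                12

-17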